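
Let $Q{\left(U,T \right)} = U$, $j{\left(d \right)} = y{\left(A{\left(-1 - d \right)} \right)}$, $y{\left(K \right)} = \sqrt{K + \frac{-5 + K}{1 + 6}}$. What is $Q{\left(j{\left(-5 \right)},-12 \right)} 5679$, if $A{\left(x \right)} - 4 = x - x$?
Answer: $\frac{17037 \sqrt{21}}{7} \approx 11153.0$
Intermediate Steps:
$A{\left(x \right)} = 4$ ($A{\left(x \right)} = 4 + \left(x - x\right) = 4 + 0 = 4$)
$y{\left(K \right)} = \sqrt{- \frac{5}{7} + \frac{8 K}{7}}$ ($y{\left(K \right)} = \sqrt{K + \frac{-5 + K}{7}} = \sqrt{K + \left(-5 + K\right) \frac{1}{7}} = \sqrt{K + \left(- \frac{5}{7} + \frac{K}{7}\right)} = \sqrt{- \frac{5}{7} + \frac{8 K}{7}}$)
$j{\left(d \right)} = \frac{3 \sqrt{21}}{7}$ ($j{\left(d \right)} = \frac{\sqrt{-35 + 56 \cdot 4}}{7} = \frac{\sqrt{-35 + 224}}{7} = \frac{\sqrt{189}}{7} = \frac{3 \sqrt{21}}{7}$)
$Q{\left(j{\left(-5 \right)},-12 \right)} 5679 = \frac{3 \sqrt{21}}{7} \cdot 5679 = \frac{17037 \sqrt{21}}{7}$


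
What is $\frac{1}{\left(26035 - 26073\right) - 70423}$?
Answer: $- \frac{1}{70461} \approx -1.4192 \cdot 10^{-5}$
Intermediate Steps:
$\frac{1}{\left(26035 - 26073\right) - 70423} = \frac{1}{-38 - 70423} = \frac{1}{-70461} = - \frac{1}{70461}$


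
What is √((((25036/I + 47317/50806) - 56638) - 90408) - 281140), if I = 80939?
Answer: I*√7240638774259052225263130/4112186834 ≈ 654.36*I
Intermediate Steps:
√((((25036/I + 47317/50806) - 56638) - 90408) - 281140) = √((((25036/80939 + 47317/50806) - 56638) - 90408) - 281140) = √(((5101769679/4112186834 - 56638) - 90408) - 281140) = √((-232900936134413/4112186834 - 90408) - 281140) = √(-604675523422685/4112186834 - 281140) = √(-1760775729933445/4112186834) = I*√7240638774259052225263130/4112186834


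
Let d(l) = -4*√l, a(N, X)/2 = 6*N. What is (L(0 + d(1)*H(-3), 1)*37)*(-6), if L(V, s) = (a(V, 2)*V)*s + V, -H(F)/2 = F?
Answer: -1529136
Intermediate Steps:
a(N, X) = 12*N (a(N, X) = 2*(6*N) = 12*N)
H(F) = -2*F
L(V, s) = V + 12*s*V² (L(V, s) = ((12*V)*V)*s + V = (12*V²)*s + V = 12*s*V² + V = V + 12*s*V²)
(L(0 + d(1)*H(-3), 1)*37)*(-6) = (((0 + (-4*√1)*(-2*(-3)))*(1 + 12*(0 + (-4*√1)*(-2*(-3)))*1))*37)*(-6) = (((0 - 4*1*6)*(1 + 12*(0 - 4*1*6)*1))*37)*(-6) = (((0 - 4*6)*(1 + 12*(0 - 4*6)*1))*37)*(-6) = (((0 - 24)*(1 + 12*(0 - 24)*1))*37)*(-6) = (-24*(1 + 12*(-24)*1)*37)*(-6) = (-24*(1 - 288)*37)*(-6) = (-24*(-287)*37)*(-6) = (6888*37)*(-6) = 254856*(-6) = -1529136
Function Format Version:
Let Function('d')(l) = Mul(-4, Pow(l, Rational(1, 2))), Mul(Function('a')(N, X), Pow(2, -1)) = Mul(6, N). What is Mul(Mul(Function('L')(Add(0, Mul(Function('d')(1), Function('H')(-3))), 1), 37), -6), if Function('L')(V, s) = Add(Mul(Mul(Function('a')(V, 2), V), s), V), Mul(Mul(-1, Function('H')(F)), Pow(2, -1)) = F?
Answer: -1529136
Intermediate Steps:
Function('a')(N, X) = Mul(12, N) (Function('a')(N, X) = Mul(2, Mul(6, N)) = Mul(12, N))
Function('H')(F) = Mul(-2, F)
Function('L')(V, s) = Add(V, Mul(12, s, Pow(V, 2))) (Function('L')(V, s) = Add(Mul(Mul(Mul(12, V), V), s), V) = Add(Mul(Mul(12, Pow(V, 2)), s), V) = Add(Mul(12, s, Pow(V, 2)), V) = Add(V, Mul(12, s, Pow(V, 2))))
Mul(Mul(Function('L')(Add(0, Mul(Function('d')(1), Function('H')(-3))), 1), 37), -6) = Mul(Mul(Mul(Add(0, Mul(Mul(-4, Pow(1, Rational(1, 2))), Mul(-2, -3))), Add(1, Mul(12, Add(0, Mul(Mul(-4, Pow(1, Rational(1, 2))), Mul(-2, -3))), 1))), 37), -6) = Mul(Mul(Mul(Add(0, Mul(Mul(-4, 1), 6)), Add(1, Mul(12, Add(0, Mul(Mul(-4, 1), 6)), 1))), 37), -6) = Mul(Mul(Mul(Add(0, Mul(-4, 6)), Add(1, Mul(12, Add(0, Mul(-4, 6)), 1))), 37), -6) = Mul(Mul(Mul(Add(0, -24), Add(1, Mul(12, Add(0, -24), 1))), 37), -6) = Mul(Mul(Mul(-24, Add(1, Mul(12, -24, 1))), 37), -6) = Mul(Mul(Mul(-24, Add(1, -288)), 37), -6) = Mul(Mul(Mul(-24, -287), 37), -6) = Mul(Mul(6888, 37), -6) = Mul(254856, -6) = -1529136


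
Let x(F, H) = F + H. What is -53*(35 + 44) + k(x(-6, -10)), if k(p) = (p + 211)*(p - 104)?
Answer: -27587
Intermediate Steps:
k(p) = (-104 + p)*(211 + p) (k(p) = (211 + p)*(-104 + p) = (-104 + p)*(211 + p))
-53*(35 + 44) + k(x(-6, -10)) = -53*(35 + 44) + (-21944 + (-6 - 10)**2 + 107*(-6 - 10)) = -53*79 + (-21944 + (-16)**2 + 107*(-16)) = -4187 + (-21944 + 256 - 1712) = -4187 - 23400 = -27587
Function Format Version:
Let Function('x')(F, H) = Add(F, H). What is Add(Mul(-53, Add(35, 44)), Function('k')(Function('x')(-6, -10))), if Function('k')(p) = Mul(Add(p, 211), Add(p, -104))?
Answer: -27587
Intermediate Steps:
Function('k')(p) = Mul(Add(-104, p), Add(211, p)) (Function('k')(p) = Mul(Add(211, p), Add(-104, p)) = Mul(Add(-104, p), Add(211, p)))
Add(Mul(-53, Add(35, 44)), Function('k')(Function('x')(-6, -10))) = Add(Mul(-53, Add(35, 44)), Add(-21944, Pow(Add(-6, -10), 2), Mul(107, Add(-6, -10)))) = Add(Mul(-53, 79), Add(-21944, Pow(-16, 2), Mul(107, -16))) = Add(-4187, Add(-21944, 256, -1712)) = Add(-4187, -23400) = -27587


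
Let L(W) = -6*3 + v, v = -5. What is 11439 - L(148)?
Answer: 11462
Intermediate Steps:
L(W) = -23 (L(W) = -6*3 - 5 = -18 - 5 = -23)
11439 - L(148) = 11439 - 1*(-23) = 11439 + 23 = 11462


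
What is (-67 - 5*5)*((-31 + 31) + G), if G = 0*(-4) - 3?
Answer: 276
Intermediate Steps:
G = -3 (G = 0 - 3 = -3)
(-67 - 5*5)*((-31 + 31) + G) = (-67 - 5*5)*((-31 + 31) - 3) = (-67 - 25)*(0 - 3) = -92*(-3) = 276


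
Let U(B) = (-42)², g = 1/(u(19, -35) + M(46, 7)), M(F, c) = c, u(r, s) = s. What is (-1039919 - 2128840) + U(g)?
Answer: -3166995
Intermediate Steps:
g = -1/28 (g = 1/(-35 + 7) = 1/(-28) = -1/28 ≈ -0.035714)
U(B) = 1764
(-1039919 - 2128840) + U(g) = (-1039919 - 2128840) + 1764 = -3168759 + 1764 = -3166995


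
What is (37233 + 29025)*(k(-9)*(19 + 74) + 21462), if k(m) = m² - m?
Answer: 1976608656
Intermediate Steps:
(37233 + 29025)*(k(-9)*(19 + 74) + 21462) = (37233 + 29025)*((-9*(-1 - 9))*(19 + 74) + 21462) = 66258*(-9*(-10)*93 + 21462) = 66258*(90*93 + 21462) = 66258*(8370 + 21462) = 66258*29832 = 1976608656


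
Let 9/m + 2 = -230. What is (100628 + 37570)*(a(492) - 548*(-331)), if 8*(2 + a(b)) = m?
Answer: 23262344671293/928 ≈ 2.5067e+10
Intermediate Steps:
m = -9/232 (m = 9/(-2 - 230) = 9/(-232) = 9*(-1/232) = -9/232 ≈ -0.038793)
a(b) = -3721/1856 (a(b) = -2 + (⅛)*(-9/232) = -2 - 9/1856 = -3721/1856)
(100628 + 37570)*(a(492) - 548*(-331)) = (100628 + 37570)*(-3721/1856 - 548*(-331)) = 138198*(-3721/1856 + 181388) = 138198*(336652407/1856) = 23262344671293/928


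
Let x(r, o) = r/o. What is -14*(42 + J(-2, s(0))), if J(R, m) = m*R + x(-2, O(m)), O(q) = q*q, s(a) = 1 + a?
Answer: -532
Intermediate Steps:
O(q) = q²
J(R, m) = -2/m² + R*m (J(R, m) = m*R - 2/m² = R*m - 2/m² = -2/m² + R*m)
-14*(42 + J(-2, s(0))) = -14*(42 + (-2/(1 + 0)² - 2*(1 + 0))) = -14*(42 + (-2/1² - 2*1)) = -14*(42 + (-2*1 - 2)) = -14*(42 + (-2 - 2)) = -14*(42 - 4) = -14*38 = -532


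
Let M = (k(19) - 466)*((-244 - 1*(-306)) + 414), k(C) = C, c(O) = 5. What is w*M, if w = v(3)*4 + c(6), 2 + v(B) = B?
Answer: -1914948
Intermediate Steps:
v(B) = -2 + B
M = -212772 (M = (19 - 466)*((-244 - 1*(-306)) + 414) = -447*((-244 + 306) + 414) = -447*(62 + 414) = -447*476 = -212772)
w = 9 (w = (-2 + 3)*4 + 5 = 1*4 + 5 = 4 + 5 = 9)
w*M = 9*(-212772) = -1914948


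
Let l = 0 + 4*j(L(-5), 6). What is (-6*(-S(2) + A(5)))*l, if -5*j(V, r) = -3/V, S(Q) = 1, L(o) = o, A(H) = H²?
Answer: 1728/25 ≈ 69.120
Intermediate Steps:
j(V, r) = 3/(5*V) (j(V, r) = -(-3)/(5*V) = 3/(5*V))
l = -12/25 (l = 0 + 4*((⅗)/(-5)) = 0 + 4*((⅗)*(-⅕)) = 0 + 4*(-3/25) = 0 - 12/25 = -12/25 ≈ -0.48000)
(-6*(-S(2) + A(5)))*l = -6*(-1*1 + 5²)*(-12/25) = -6*(-1 + 25)*(-12/25) = -6*24*(-12/25) = -144*(-12/25) = 1728/25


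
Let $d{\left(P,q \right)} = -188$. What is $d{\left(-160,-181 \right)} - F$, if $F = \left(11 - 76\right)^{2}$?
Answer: $-4413$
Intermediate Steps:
$F = 4225$ ($F = \left(-65\right)^{2} = 4225$)
$d{\left(-160,-181 \right)} - F = -188 - 4225 = -4413$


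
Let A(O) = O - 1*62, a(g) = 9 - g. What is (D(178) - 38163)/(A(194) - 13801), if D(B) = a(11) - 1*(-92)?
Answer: 38073/13669 ≈ 2.7854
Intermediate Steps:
A(O) = -62 + O (A(O) = O - 62 = -62 + O)
D(B) = 90 (D(B) = (9 - 1*11) - 1*(-92) = (9 - 11) + 92 = -2 + 92 = 90)
(D(178) - 38163)/(A(194) - 13801) = (90 - 38163)/((-62 + 194) - 13801) = -38073/(132 - 13801) = -38073/(-13669) = -38073*(-1/13669) = 38073/13669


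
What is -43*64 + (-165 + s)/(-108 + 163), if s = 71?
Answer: -151454/55 ≈ -2753.7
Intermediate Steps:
-43*64 + (-165 + s)/(-108 + 163) = -43*64 + (-165 + 71)/(-108 + 163) = -2752 - 94/55 = -151454/55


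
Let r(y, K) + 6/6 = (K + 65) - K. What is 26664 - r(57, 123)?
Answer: 26600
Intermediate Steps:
r(y, K) = 64 (r(y, K) = -1 + ((K + 65) - K) = -1 + ((65 + K) - K) = -1 + 65 = 64)
26664 - r(57, 123) = 26664 - 1*64 = 26664 - 64 = 26600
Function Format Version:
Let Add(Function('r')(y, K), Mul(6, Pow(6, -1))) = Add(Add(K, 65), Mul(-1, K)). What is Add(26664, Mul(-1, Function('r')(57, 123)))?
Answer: 26600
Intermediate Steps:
Function('r')(y, K) = 64 (Function('r')(y, K) = Add(-1, Add(Add(K, 65), Mul(-1, K))) = Add(-1, Add(Add(65, K), Mul(-1, K))) = Add(-1, 65) = 64)
Add(26664, Mul(-1, Function('r')(57, 123))) = Add(26664, Mul(-1, 64)) = Add(26664, -64) = 26600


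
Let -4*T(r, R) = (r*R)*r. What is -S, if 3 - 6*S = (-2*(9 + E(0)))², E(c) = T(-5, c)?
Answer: 107/2 ≈ 53.500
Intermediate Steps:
T(r, R) = -R*r²/4 (T(r, R) = -r*R*r/4 = -R*r*r/4 = -R*r²/4)
E(c) = -25*c/4 (E(c) = -¼*c*(-5)² = -¼*c*25 = -25*c/4)
S = -107/2 (S = ½ - 4*(9 - 25/4*0)²/6 = ½ - 4*(9 + 0)²/6 = ½ - (-2*9)²/6 = ½ - ⅙*(-18)² = ½ - ⅙*324 = ½ - 54 = -107/2 ≈ -53.500)
-S = -1*(-107/2) = 107/2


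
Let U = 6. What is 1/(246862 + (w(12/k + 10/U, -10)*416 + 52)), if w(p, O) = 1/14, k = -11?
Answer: 7/1728606 ≈ 4.0495e-6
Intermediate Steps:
w(p, O) = 1/14
1/(246862 + (w(12/k + 10/U, -10)*416 + 52)) = 1/(246862 + ((1/14)*416 + 52)) = 1/(246862 + (208/7 + 52)) = 1/(246862 + 572/7) = 1/(1728606/7) = 7/1728606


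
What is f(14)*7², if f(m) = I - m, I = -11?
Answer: -1225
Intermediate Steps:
f(m) = -11 - m
f(14)*7² = (-11 - 1*14)*7² = (-11 - 14)*49 = -25*49 = -1225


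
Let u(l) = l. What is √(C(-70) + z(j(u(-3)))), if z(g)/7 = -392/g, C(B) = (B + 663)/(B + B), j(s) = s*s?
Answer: I*√13632395/210 ≈ 17.582*I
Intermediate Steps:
j(s) = s²
C(B) = (663 + B)/(2*B) (C(B) = (663 + B)/((2*B)) = (663 + B)*(1/(2*B)) = (663 + B)/(2*B))
z(g) = -2744/g (z(g) = 7*(-392/g) = -2744/g)
√(C(-70) + z(j(u(-3)))) = √((½)*(663 - 70)/(-70) - 2744/((-3)²)) = √((½)*(-1/70)*593 - 2744/9) = √(-593/140 - 2744*⅑) = √(-593/140 - 2744/9) = √(-389497/1260) = I*√13632395/210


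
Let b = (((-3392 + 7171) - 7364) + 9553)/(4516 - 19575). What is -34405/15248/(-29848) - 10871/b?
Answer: 665235974522583/24251517056 ≈ 27431.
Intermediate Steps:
b = -5968/15059 (b = ((3779 - 7364) + 9553)/(-15059) = (-3585 + 9553)*(-1/15059) = 5968*(-1/15059) = -5968/15059 ≈ -0.39631)
-34405/15248/(-29848) - 10871/b = -34405/15248/(-29848) - 10871/(-5968/15059) = -34405*1/15248*(-1/29848) - 10871*(-15059/5968) = -34405/15248*(-1/29848) + 163706389/5968 = 4915/65017472 + 163706389/5968 = 665235974522583/24251517056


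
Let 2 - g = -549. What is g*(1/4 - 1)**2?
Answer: 4959/16 ≈ 309.94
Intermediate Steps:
g = 551 (g = 2 - 1*(-549) = 2 + 549 = 551)
g*(1/4 - 1)**2 = 551*(1/4 - 1)**2 = 551*(-3/4)**2 = 551*(9/16) = 4959/16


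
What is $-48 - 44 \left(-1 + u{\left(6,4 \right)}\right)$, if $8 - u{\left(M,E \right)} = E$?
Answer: $-180$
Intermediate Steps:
$u{\left(M,E \right)} = 8 - E$
$-48 - 44 \left(-1 + u{\left(6,4 \right)}\right) = -48 - 44 \left(-1 + \left(8 - 4\right)\right) = -48 - 44 \left(-1 + 4\right) = -48 - 132 = -180$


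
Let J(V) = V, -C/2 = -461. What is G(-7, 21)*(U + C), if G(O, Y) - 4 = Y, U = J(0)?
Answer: 23050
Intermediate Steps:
C = 922 (C = -2*(-461) = 922)
U = 0
G(O, Y) = 4 + Y
G(-7, 21)*(U + C) = (4 + 21)*(0 + 922) = 25*922 = 23050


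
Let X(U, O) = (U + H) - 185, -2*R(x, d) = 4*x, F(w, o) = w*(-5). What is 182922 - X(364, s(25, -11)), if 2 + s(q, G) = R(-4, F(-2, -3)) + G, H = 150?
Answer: 182593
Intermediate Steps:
F(w, o) = -5*w
R(x, d) = -2*x
s(q, G) = 6 + G (s(q, G) = -2 + (-2*(-4) + G) = -2 + (8 + G) = 6 + G)
X(U, O) = -35 + U (X(U, O) = (U + 150) - 185 = (150 + U) - 185 = -35 + U)
182922 - X(364, s(25, -11)) = 182922 - (-35 + 364) = 182922 - 1*329 = 182922 - 329 = 182593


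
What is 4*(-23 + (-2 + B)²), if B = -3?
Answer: 8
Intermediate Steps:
4*(-23 + (-2 + B)²) = 4*(-23 + (-2 - 3)²) = 4*(-23 + (-5)²) = 4*(-23 + 25) = 4*2 = 8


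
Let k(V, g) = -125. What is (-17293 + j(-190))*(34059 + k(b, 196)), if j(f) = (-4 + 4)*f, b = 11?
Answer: -586820662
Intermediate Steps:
j(f) = 0 (j(f) = 0*f = 0)
(-17293 + j(-190))*(34059 + k(b, 196)) = (-17293 + 0)*(34059 - 125) = -17293*33934 = -586820662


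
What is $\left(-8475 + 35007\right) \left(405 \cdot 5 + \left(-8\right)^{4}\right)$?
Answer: $162402372$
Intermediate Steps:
$\left(-8475 + 35007\right) \left(405 \cdot 5 + \left(-8\right)^{4}\right) = 26532 \left(2025 + 4096\right) = 26532 \cdot 6121 = 162402372$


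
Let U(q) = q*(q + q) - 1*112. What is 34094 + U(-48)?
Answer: 38590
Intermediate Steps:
U(q) = -112 + 2*q**2 (U(q) = q*(2*q) - 112 = 2*q**2 - 112 = -112 + 2*q**2)
34094 + U(-48) = 34094 + (-112 + 2*(-48)**2) = 34094 + (-112 + 2*2304) = 34094 + (-112 + 4608) = 34094 + 4496 = 38590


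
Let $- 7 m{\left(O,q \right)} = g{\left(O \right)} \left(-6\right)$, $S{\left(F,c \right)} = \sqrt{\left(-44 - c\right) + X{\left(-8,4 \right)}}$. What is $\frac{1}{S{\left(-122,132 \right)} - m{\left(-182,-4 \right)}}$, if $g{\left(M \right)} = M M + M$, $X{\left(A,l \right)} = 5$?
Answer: $- \frac{9412}{265757289} - \frac{i \sqrt{19}}{265757289} \approx -3.5416 \cdot 10^{-5} - 1.6402 \cdot 10^{-8} i$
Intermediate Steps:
$g{\left(M \right)} = M + M^{2}$ ($g{\left(M \right)} = M^{2} + M = M + M^{2}$)
$S{\left(F,c \right)} = \sqrt{-39 - c}$ ($S{\left(F,c \right)} = \sqrt{\left(-44 - c\right) + 5} = \sqrt{-39 - c}$)
$m{\left(O,q \right)} = \frac{6 O \left(1 + O\right)}{7}$ ($m{\left(O,q \right)} = - \frac{O \left(1 + O\right) \left(-6\right)}{7} = - \frac{\left(-6\right) O \left(1 + O\right)}{7} = \frac{6 O \left(1 + O\right)}{7}$)
$\frac{1}{S{\left(-122,132 \right)} - m{\left(-182,-4 \right)}} = \frac{1}{\sqrt{-39 - 132} - \frac{6}{7} \left(-182\right) \left(1 - 182\right)} = \frac{1}{\sqrt{-39 - 132} - \frac{6}{7} \left(-182\right) \left(-181\right)} = \frac{1}{\sqrt{-171} - 28236} = \frac{1}{3 i \sqrt{19} - 28236} = \frac{1}{-28236 + 3 i \sqrt{19}}$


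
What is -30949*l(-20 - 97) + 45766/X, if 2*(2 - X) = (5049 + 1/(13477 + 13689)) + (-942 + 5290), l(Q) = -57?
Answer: 450141545869915/255170239 ≈ 1.7641e+6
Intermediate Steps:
X = -255170239/54332 (X = 2 - ((5049 + 1/(13477 + 13689)) + (-942 + 5290))/2 = 2 - ((5049 + 1/27166) + 4348)/2 = 2 - (137161135/27166 + 4348)/2 = 2 - 1/2*255278903/27166 = 2 - 255278903/54332 = -255170239/54332 ≈ -4696.5)
-30949*l(-20 - 97) + 45766/X = -30949/(1/(-57)) + 45766/(-255170239/54332) = -30949/(-1/57) + 45766*(-54332/255170239) = -30949*(-57) - 2486558312/255170239 = 1764093 - 2486558312/255170239 = 450141545869915/255170239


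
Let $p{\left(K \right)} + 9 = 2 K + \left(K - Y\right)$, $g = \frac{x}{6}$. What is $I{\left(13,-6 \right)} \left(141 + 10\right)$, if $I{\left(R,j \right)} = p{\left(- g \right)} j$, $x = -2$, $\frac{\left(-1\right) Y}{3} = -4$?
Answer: $18120$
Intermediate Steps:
$Y = 12$ ($Y = \left(-3\right) \left(-4\right) = 12$)
$g = - \frac{1}{3}$ ($g = - \frac{2}{6} = \left(-2\right) \frac{1}{6} = - \frac{1}{3} \approx -0.33333$)
$p{\left(K \right)} = -21 + 3 K$ ($p{\left(K \right)} = -9 + \left(2 K + \left(K - 12\right)\right) = -9 + \left(2 K + \left(-12 + K\right)\right) = -9 + \left(-12 + 3 K\right) = -21 + 3 K$)
$I{\left(R,j \right)} = - 20 j$ ($I{\left(R,j \right)} = \left(-21 + 3 \left(\left(-1\right) \left(- \frac{1}{3}\right)\right)\right) j = \left(-21 + 3 \cdot \frac{1}{3}\right) j = \left(-21 + 1\right) j = - 20 j$)
$I{\left(13,-6 \right)} \left(141 + 10\right) = \left(-20\right) \left(-6\right) \left(141 + 10\right) = 120 \cdot 151 = 18120$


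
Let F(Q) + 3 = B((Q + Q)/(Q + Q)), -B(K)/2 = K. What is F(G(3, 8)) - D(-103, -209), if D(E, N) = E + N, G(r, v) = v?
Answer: 307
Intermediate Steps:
B(K) = -2*K
F(Q) = -5 (F(Q) = -3 - 2*(Q + Q)/(Q + Q) = -3 - 2*2*Q/(2*Q) = -3 - 2*2*Q*1/(2*Q) = -3 - 2*1 = -3 - 2 = -5)
F(G(3, 8)) - D(-103, -209) = -5 - (-103 - 209) = -5 - 1*(-312) = -5 + 312 = 307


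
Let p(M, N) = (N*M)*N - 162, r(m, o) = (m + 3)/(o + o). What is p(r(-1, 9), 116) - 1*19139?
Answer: -160253/9 ≈ -17806.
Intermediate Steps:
r(m, o) = (3 + m)/(2*o) (r(m, o) = (3 + m)/((2*o)) = (3 + m)*(1/(2*o)) = (3 + m)/(2*o))
p(M, N) = -162 + M*N² (p(M, N) = (M*N)*N - 162 = M*N² - 162 = -162 + M*N²)
p(r(-1, 9), 116) - 1*19139 = (-162 + ((½)*(3 - 1)/9)*116²) - 1*19139 = (-162 + ((½)*(⅑)*2)*13456) - 19139 = (-162 + (⅑)*13456) - 19139 = (-162 + 13456/9) - 19139 = 11998/9 - 19139 = -160253/9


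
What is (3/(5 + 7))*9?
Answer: 9/4 ≈ 2.2500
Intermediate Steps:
(3/(5 + 7))*9 = (3/12)*9 = (3*(1/12))*9 = (¼)*9 = 9/4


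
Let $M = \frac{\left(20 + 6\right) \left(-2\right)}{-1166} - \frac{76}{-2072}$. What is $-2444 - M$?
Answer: $- \frac{738097881}{301994} \approx -2444.1$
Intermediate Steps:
$M = \frac{24545}{301994}$ ($M = 26 \left(-2\right) \left(- \frac{1}{1166}\right) - - \frac{19}{518} = \left(-52\right) \left(- \frac{1}{1166}\right) + \frac{19}{518} = \frac{26}{583} + \frac{19}{518} = \frac{24545}{301994} \approx 0.081276$)
$-2444 - M = -2444 - \frac{24545}{301994} = - \frac{738097881}{301994}$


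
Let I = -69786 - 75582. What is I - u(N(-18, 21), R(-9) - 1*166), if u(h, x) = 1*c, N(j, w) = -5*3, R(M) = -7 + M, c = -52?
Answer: -145316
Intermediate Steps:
N(j, w) = -15
u(h, x) = -52 (u(h, x) = 1*(-52) = -52)
I = -145368
I - u(N(-18, 21), R(-9) - 1*166) = -145368 - 1*(-52) = -145368 + 52 = -145316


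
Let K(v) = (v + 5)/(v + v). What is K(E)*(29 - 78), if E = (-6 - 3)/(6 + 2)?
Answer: 1519/18 ≈ 84.389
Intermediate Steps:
E = -9/8 ≈ -1.1250
K(v) = (5 + v)/(2*v) (K(v) = (5 + v)/((2*v)) = (5 + v)*(1/(2*v)) = (5 + v)/(2*v))
K(E)*(29 - 78) = ((5 - 9/8)/(2*(-9/8)))*(29 - 78) = ((½)*(-8/9)*(31/8))*(-49) = -31/18*(-49) = 1519/18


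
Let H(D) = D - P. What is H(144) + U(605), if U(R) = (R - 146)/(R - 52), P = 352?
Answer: -114565/553 ≈ -207.17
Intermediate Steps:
U(R) = (-146 + R)/(-52 + R)
H(D) = -352 + D (H(D) = D - 1*352 = D - 352 = -352 + D)
H(144) + U(605) = (-352 + 144) + (-146 + 605)/(-52 + 605) = -208 + 459/553 = -114565/553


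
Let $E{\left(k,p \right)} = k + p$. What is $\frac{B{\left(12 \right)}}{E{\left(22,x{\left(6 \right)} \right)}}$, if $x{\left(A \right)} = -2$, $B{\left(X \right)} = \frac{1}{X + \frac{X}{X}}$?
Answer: $\frac{1}{260} \approx 0.0038462$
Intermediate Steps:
$B{\left(X \right)} = \frac{1}{1 + X}$ ($B{\left(X \right)} = \frac{1}{X + 1} = \frac{1}{1 + X}$)
$\frac{B{\left(12 \right)}}{E{\left(22,x{\left(6 \right)} \right)}} = \frac{1}{\left(1 + 12\right) \left(22 - 2\right)} = \frac{1}{13 \cdot 20} = \frac{1}{13} \cdot \frac{1}{20} = \frac{1}{260}$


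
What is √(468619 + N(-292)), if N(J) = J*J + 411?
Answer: √554294 ≈ 744.51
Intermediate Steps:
N(J) = 411 + J² (N(J) = J² + 411 = 411 + J²)
√(468619 + N(-292)) = √(468619 + (411 + (-292)²)) = √(468619 + (411 + 85264)) = √(468619 + 85675) = √554294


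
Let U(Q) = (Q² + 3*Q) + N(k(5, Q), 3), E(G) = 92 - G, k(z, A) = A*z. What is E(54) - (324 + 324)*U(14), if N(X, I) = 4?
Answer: -156778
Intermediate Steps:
U(Q) = 4 + Q² + 3*Q (U(Q) = (Q² + 3*Q) + 4 = 4 + Q² + 3*Q)
E(54) - (324 + 324)*U(14) = (92 - 1*54) - (324 + 324)*(4 + 14² + 3*14) = (92 - 54) - 648*(4 + 196 + 42) = 38 - 648*242 = 38 - 1*156816 = 38 - 156816 = -156778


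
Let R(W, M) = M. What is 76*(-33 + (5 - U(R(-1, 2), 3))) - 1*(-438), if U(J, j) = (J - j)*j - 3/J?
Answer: -1348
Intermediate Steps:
U(J, j) = -3/J + j*(J - j) (U(J, j) = j*(J - j) - 3/J = -3/J + j*(J - j))
76*(-33 + (5 - U(R(-1, 2), 3))) - 1*(-438) = 76*(-33 + (5 - (-3 + 2*3*(2 - 1*3))/2)) - 1*(-438) = 76*(-33 + (5 - (-3 + 2*3*(2 - 3))/2)) + 438 = 76*(-33 + (5 - (-3 + 2*3*(-1))/2)) + 438 = 76*(-33 + (5 - (-3 - 6)/2)) + 438 = 76*(-33 + (5 - (-9)/2)) + 438 = 76*(-33 + (5 - 1*(-9/2))) + 438 = 76*(-33 + (5 + 9/2)) + 438 = 76*(-33 + 19/2) + 438 = 76*(-47/2) + 438 = -1786 + 438 = -1348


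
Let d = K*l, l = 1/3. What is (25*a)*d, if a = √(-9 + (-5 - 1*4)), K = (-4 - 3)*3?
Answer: -525*I*√2 ≈ -742.46*I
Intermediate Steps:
K = -21 (K = -7*3 = -21)
l = ⅓ (l = 1*(⅓) = ⅓ ≈ 0.33333)
d = -7 (d = -21*⅓ = -7)
a = 3*I*√2 (a = √(-9 + (-5 - 4)) = √(-9 - 9) = √(-18) = 3*I*√2 ≈ 4.2426*I)
(25*a)*d = (25*(3*I*√2))*(-7) = (75*I*√2)*(-7) = -525*I*√2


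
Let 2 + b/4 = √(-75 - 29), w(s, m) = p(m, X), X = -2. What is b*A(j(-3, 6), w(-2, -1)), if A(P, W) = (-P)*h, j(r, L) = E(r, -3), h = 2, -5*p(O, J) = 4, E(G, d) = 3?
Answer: 48 - 48*I*√26 ≈ 48.0 - 244.75*I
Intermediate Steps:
p(O, J) = -⅘ (p(O, J) = -⅕*4 = -⅘)
w(s, m) = -⅘
j(r, L) = 3
A(P, W) = -2*P (A(P, W) = -P*2 = -2*P)
b = -8 + 8*I*√26 (b = -8 + 4*√(-75 - 29) = -8 + 4*√(-104) = -8 + 4*(2*I*√26) = -8 + 8*I*√26 ≈ -8.0 + 40.792*I)
b*A(j(-3, 6), w(-2, -1)) = (-8 + 8*I*√26)*(-2*3) = (-8 + 8*I*√26)*(-6) = 48 - 48*I*√26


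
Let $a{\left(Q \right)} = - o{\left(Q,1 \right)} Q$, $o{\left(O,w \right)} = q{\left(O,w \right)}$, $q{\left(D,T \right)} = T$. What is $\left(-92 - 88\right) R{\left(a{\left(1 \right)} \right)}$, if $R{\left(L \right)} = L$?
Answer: $180$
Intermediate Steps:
$o{\left(O,w \right)} = w$
$a{\left(Q \right)} = - Q$ ($a{\left(Q \right)} = \left(-1\right) 1 Q = - Q$)
$\left(-92 - 88\right) R{\left(a{\left(1 \right)} \right)} = \left(-92 - 88\right) \left(\left(-1\right) 1\right) = \left(-180\right) \left(-1\right) = 180$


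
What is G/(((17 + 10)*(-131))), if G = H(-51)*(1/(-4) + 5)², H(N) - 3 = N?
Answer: 361/1179 ≈ 0.30619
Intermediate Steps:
H(N) = 3 + N
G = -1083 (G = (3 - 51)*(1/(-4) + 5)² = -48*(-¼ + 5)² = -48*(19/4)² = -48*361/16 = -1083)
G/(((17 + 10)*(-131))) = -1083*(-1/(131*(17 + 10))) = -1083/(27*(-131)) = -1083/(-3537) = -1083*(-1/3537) = 361/1179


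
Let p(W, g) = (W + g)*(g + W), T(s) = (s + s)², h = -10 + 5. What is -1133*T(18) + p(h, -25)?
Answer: -1467468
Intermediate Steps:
h = -5
T(s) = 4*s² (T(s) = (2*s)² = 4*s²)
p(W, g) = (W + g)² (p(W, g) = (W + g)*(W + g) = (W + g)²)
-1133*T(18) + p(h, -25) = -4532*18² + (-5 - 25)² = -4532*324 + (-30)² = -1133*1296 + 900 = -1468368 + 900 = -1467468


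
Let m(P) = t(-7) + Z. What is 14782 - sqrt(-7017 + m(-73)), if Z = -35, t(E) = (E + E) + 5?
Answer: 14782 - I*sqrt(7061) ≈ 14782.0 - 84.03*I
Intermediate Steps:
t(E) = 5 + 2*E (t(E) = 2*E + 5 = 5 + 2*E)
m(P) = -44 (m(P) = (5 + 2*(-7)) - 35 = (5 - 14) - 35 = -9 - 35 = -44)
14782 - sqrt(-7017 + m(-73)) = 14782 - sqrt(-7017 - 44) = 14782 - sqrt(-7061) = 14782 - I*sqrt(7061)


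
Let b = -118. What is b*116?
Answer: -13688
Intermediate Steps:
b*116 = -118*116 = -13688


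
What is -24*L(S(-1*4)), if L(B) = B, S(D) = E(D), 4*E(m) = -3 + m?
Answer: 42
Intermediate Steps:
E(m) = -3/4 + m/4 (E(m) = (-3 + m)/4 = -3/4 + m/4)
S(D) = -3/4 + D/4
-24*L(S(-1*4)) = -24*(-3/4 + (-1*4)/4) = -24*(-3/4 + (1/4)*(-4)) = -24*(-3/4 - 1) = -24*(-7/4) = 42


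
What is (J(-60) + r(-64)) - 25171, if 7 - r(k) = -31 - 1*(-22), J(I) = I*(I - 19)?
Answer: -20415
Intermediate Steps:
J(I) = I*(-19 + I)
r(k) = 16 (r(k) = 7 - (-31 - 1*(-22)) = 7 - (-31 + 22) = 7 - 1*(-9) = 7 + 9 = 16)
(J(-60) + r(-64)) - 25171 = (-60*(-19 - 60) + 16) - 25171 = (-60*(-79) + 16) - 25171 = (4740 + 16) - 25171 = 4756 - 25171 = -20415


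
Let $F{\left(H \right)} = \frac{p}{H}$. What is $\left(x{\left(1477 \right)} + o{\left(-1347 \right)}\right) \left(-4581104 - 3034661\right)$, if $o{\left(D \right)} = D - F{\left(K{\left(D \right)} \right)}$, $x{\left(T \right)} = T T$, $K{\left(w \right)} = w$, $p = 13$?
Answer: $- \frac{22365256426157755}{1347} \approx -1.6604 \cdot 10^{13}$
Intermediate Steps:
$x{\left(T \right)} = T^{2}$
$F{\left(H \right)} = \frac{13}{H}$
$o{\left(D \right)} = D - \frac{13}{D}$
$\left(x{\left(1477 \right)} + o{\left(-1347 \right)}\right) \left(-4581104 - 3034661\right) = \left(1477^{2} - \left(1347 + \frac{13}{-1347}\right)\right) \left(-4581104 - 3034661\right) = \left(2181529 - \frac{1814396}{1347}\right) \left(-7615765\right) = \frac{2936705167}{1347} \left(-7615765\right) = - \frac{22365256426157755}{1347}$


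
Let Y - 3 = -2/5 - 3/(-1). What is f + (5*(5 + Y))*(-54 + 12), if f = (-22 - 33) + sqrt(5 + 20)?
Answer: -2276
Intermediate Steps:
Y = 28/5 (Y = 3 + (-2/5 - 3/(-1)) = 3 + (-2*1/5 - 3*(-1)) = 3 + (-2/5 + 3) = 3 + 13/5 = 28/5 ≈ 5.6000)
f = -50 (f = -55 + sqrt(25) = -55 + 5 = -50)
f + (5*(5 + Y))*(-54 + 12) = -50 + (5*(5 + 28/5))*(-54 + 12) = -50 + (5*(53/5))*(-42) = -50 + 53*(-42) = -50 - 2226 = -2276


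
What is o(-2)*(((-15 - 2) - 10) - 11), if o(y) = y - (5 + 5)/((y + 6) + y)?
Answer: 266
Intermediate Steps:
o(y) = y - 10/(6 + 2*y) (o(y) = y - 10/((6 + y) + y) = y - 10/(6 + 2*y))
o(-2)*(((-15 - 2) - 10) - 11) = ((-5 + (-2)² + 3*(-2))/(3 - 2))*(((-15 - 2) - 10) - 11) = ((-5 + 4 - 6)/1)*((-17 - 10) - 11) = (1*(-7))*(-27 - 11) = -7*(-38) = 266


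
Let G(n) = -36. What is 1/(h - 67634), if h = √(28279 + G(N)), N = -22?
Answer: -67634/4574329713 - √28243/4574329713 ≈ -1.4822e-5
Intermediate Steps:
h = √28243 (h = √(28279 - 36) = √28243 ≈ 168.06)
1/(h - 67634) = 1/(√28243 - 67634) = 1/(-67634 + √28243)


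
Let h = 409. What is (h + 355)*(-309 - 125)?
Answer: -331576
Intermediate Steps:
(h + 355)*(-309 - 125) = (409 + 355)*(-309 - 125) = 764*(-434) = -331576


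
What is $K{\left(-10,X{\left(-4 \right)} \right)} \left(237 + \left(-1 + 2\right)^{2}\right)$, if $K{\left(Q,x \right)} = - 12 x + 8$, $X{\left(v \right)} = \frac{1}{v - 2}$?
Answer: $2380$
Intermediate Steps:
$X{\left(v \right)} = \frac{1}{-2 + v}$
$K{\left(Q,x \right)} = 8 - 12 x$
$K{\left(-10,X{\left(-4 \right)} \right)} \left(237 + \left(-1 + 2\right)^{2}\right) = \left(8 - \frac{12}{-2 - 4}\right) \left(237 + \left(-1 + 2\right)^{2}\right) = \left(8 - \frac{12}{-6}\right) \left(237 + 1^{2}\right) = \left(8 - -2\right) \left(237 + 1\right) = \left(8 + 2\right) 238 = 10 \cdot 238 = 2380$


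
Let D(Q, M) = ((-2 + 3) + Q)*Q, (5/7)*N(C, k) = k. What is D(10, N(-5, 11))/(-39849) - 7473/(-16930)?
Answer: 295929277/674643570 ≈ 0.43865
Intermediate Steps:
N(C, k) = 7*k/5
D(Q, M) = Q*(1 + Q) (D(Q, M) = (1 + Q)*Q = Q*(1 + Q))
D(10, N(-5, 11))/(-39849) - 7473/(-16930) = (10*(1 + 10))/(-39849) - 7473/(-16930) = (10*11)*(-1/39849) - 7473*(-1/16930) = 110*(-1/39849) + 7473/16930 = -110/39849 + 7473/16930 = 295929277/674643570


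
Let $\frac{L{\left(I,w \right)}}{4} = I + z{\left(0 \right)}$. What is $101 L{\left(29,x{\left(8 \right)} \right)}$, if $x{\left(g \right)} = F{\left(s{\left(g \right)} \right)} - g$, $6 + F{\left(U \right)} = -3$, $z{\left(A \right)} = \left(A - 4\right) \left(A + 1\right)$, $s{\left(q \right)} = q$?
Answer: $10100$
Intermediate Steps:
$z{\left(A \right)} = \left(1 + A\right) \left(-4 + A\right)$ ($z{\left(A \right)} = \left(-4 + A\right) \left(1 + A\right) = \left(1 + A\right) \left(-4 + A\right)$)
$F{\left(U \right)} = -9$ ($F{\left(U \right)} = -6 - 3 = -9$)
$x{\left(g \right)} = -9 - g$
$L{\left(I,w \right)} = -16 + 4 I$ ($L{\left(I,w \right)} = 4 \left(I - \left(4 - 0^{2}\right)\right) = 4 \left(I + \left(-4 + 0 + 0\right)\right) = 4 \left(I - 4\right) = 4 \left(-4 + I\right) = -16 + 4 I$)
$101 L{\left(29,x{\left(8 \right)} \right)} = 101 \left(-16 + 4 \cdot 29\right) = 101 \left(-16 + 116\right) = 101 \cdot 100 = 10100$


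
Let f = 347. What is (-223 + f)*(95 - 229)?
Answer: -16616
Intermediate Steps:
(-223 + f)*(95 - 229) = (-223 + 347)*(95 - 229) = 124*(-134) = -16616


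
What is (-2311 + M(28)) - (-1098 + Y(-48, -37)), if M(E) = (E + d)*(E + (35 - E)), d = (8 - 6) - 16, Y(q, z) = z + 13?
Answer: -699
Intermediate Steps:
Y(q, z) = 13 + z
d = -14 (d = 2 - 16 = -14)
M(E) = -490 + 35*E (M(E) = (E - 14)*(E + (35 - E)) = (-14 + E)*35 = -490 + 35*E)
(-2311 + M(28)) - (-1098 + Y(-48, -37)) = (-2311 + (-490 + 35*28)) - (-1098 + (13 - 37)) = (-2311 + (-490 + 980)) - (-1098 - 24) = (-2311 + 490) - 1*(-1122) = -1821 + 1122 = -699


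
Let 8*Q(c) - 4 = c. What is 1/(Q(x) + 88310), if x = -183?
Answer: 8/706301 ≈ 1.1327e-5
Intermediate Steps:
Q(c) = 1/2 + c/8
1/(Q(x) + 88310) = 1/((1/2 + (1/8)*(-183)) + 88310) = 1/((1/2 - 183/8) + 88310) = 1/(-179/8 + 88310) = 1/(706301/8) = 8/706301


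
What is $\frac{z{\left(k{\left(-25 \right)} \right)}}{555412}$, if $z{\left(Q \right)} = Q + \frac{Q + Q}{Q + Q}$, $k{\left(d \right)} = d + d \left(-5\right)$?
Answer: $\frac{101}{555412} \approx 0.00018185$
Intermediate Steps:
$k{\left(d \right)} = - 4 d$ ($k{\left(d \right)} = d - 5 d = - 4 d$)
$z{\left(Q \right)} = 1 + Q$ ($z{\left(Q \right)} = Q + \frac{2 Q}{2 Q} = Q + 2 Q \frac{1}{2 Q} = Q + 1 = 1 + Q$)
$\frac{z{\left(k{\left(-25 \right)} \right)}}{555412} = \frac{1 - -100}{555412} = \left(1 + 100\right) \frac{1}{555412} = 101 \cdot \frac{1}{555412} = \frac{101}{555412}$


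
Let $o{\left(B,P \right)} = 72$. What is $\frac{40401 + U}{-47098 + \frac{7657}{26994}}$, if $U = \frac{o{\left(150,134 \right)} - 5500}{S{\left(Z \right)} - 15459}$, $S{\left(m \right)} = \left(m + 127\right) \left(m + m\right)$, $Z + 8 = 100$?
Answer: $- \frac{9028901012582}{10525554295645} \approx -0.85781$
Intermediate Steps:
$Z = 92$ ($Z = -8 + 100 = 92$)
$S{\left(m \right)} = 2 m \left(127 + m\right)$ ($S{\left(m \right)} = \left(127 + m\right) 2 m = 2 m \left(127 + m\right)$)
$U = - \frac{5428}{24837}$ ($U = \frac{72 - 5500}{2 \cdot 92 \left(127 + 92\right) - 15459} = - \frac{5428}{2 \cdot 92 \cdot 219 - 15459} = - \frac{5428}{40296 - 15459} = - \frac{5428}{24837} \approx -0.21854$)
$\frac{40401 + U}{-47098 + \frac{7657}{26994}} = \frac{40401 - \frac{5428}{24837}}{-47098 + \frac{7657}{26994}} = \frac{1003434209}{24837 \left(-47098 + 7657 \cdot \frac{1}{26994}\right)} = \frac{1003434209}{24837 \left(-47098 + \frac{7657}{26994}\right)} = \frac{1003434209}{24837 \left(- \frac{1271355755}{26994}\right)} = \frac{1003434209}{24837} \left(- \frac{26994}{1271355755}\right) = - \frac{9028901012582}{10525554295645}$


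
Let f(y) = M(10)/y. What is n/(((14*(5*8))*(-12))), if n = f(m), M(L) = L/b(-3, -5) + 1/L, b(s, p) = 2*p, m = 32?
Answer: 3/716800 ≈ 4.1853e-6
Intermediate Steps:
M(L) = 1/L - L/10 (M(L) = L/((2*(-5))) + 1/L = L/(-10) + 1/L = L*(-⅒) + 1/L = -L/10 + 1/L = 1/L - L/10)
f(y) = -9/(10*y) (f(y) = (1/10 - ⅒*10)/y = (⅒ - 1)/y = -9/(10*y))
n = -9/320 (n = -9/10/32 = -9/10*1/32 = -9/320 ≈ -0.028125)
n/(((14*(5*8))*(-12))) = -9/(320*((14*(5*8))*(-12))) = -9/(320*((14*40)*(-12))) = -9/(320*(560*(-12))) = -9/320/(-6720) = -9/320*(-1/6720) = 3/716800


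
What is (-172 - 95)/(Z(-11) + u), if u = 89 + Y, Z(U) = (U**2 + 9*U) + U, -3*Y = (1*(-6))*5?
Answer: -267/110 ≈ -2.4273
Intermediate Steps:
Y = 10 (Y = -1*(-6)*5/3 = -(-2)*5 = -1/3*(-30) = 10)
Z(U) = U**2 + 10*U
u = 99 (u = 89 + 10 = 99)
(-172 - 95)/(Z(-11) + u) = (-172 - 95)/(-11*(10 - 11) + 99) = -267/(-11*(-1) + 99) = -267/(11 + 99) = -267/110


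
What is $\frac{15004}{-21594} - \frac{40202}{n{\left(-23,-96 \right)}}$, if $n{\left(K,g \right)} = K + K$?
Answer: $\frac{216857951}{248331} \approx 873.26$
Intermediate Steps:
$n{\left(K,g \right)} = 2 K$
$\frac{15004}{-21594} - \frac{40202}{n{\left(-23,-96 \right)}} = \frac{15004}{-21594} - \frac{40202}{2 \left(-23\right)} = 15004 \left(- \frac{1}{21594}\right) - \frac{40202}{-46} = - \frac{7502}{10797} - - \frac{20101}{23} = - \frac{7502}{10797} + \frac{20101}{23} = \frac{216857951}{248331}$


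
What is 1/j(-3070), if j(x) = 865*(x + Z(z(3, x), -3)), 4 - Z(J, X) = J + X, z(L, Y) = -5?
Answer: -1/2645170 ≈ -3.7805e-7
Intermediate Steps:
Z(J, X) = 4 - J - X (Z(J, X) = 4 - (J + X) = 4 + (-J - X) = 4 - J - X)
j(x) = 10380 + 865*x (j(x) = 865*(x + (4 - 1*(-5) - 1*(-3))) = 865*(x + (4 + 5 + 3)) = 865*(x + 12) = 865*(12 + x) = 10380 + 865*x)
1/j(-3070) = 1/(10380 + 865*(-3070)) = 1/(10380 - 2655550) = 1/(-2645170) = -1/2645170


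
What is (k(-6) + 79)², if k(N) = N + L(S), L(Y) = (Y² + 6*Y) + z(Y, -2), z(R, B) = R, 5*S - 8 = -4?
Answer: 3924361/625 ≈ 6279.0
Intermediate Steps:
S = ⅘ (S = 8/5 + (⅕)*(-4) = 8/5 - ⅘ = ⅘ ≈ 0.80000)
L(Y) = Y² + 7*Y (L(Y) = (Y² + 6*Y) + Y = Y² + 7*Y)
k(N) = 156/25 + N (k(N) = N + 4*(7 + ⅘)/5 = N + (⅘)*(39/5) = N + 156/25 = 156/25 + N)
(k(-6) + 79)² = ((156/25 - 6) + 79)² = (6/25 + 79)² = (1981/25)² = 3924361/625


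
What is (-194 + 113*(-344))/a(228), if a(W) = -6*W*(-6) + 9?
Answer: -13022/2739 ≈ -4.7543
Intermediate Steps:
a(W) = 9 + 36*W (a(W) = 36*W + 9 = 9 + 36*W)
(-194 + 113*(-344))/a(228) = (-194 + 113*(-344))/(9 + 36*228) = (-194 - 38872)/(9 + 8208) = -39066/8217 = -39066*1/8217 = -13022/2739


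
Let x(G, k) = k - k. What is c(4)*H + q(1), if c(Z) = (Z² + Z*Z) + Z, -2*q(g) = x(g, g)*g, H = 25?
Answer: 900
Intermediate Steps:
x(G, k) = 0
q(g) = 0 (q(g) = -0*g = -½*0 = 0)
c(Z) = Z + 2*Z² (c(Z) = (Z² + Z²) + Z = 2*Z² + Z = Z + 2*Z²)
c(4)*H + q(1) = (4*(1 + 2*4))*25 + 0 = (4*(1 + 8))*25 + 0 = (4*9)*25 + 0 = 36*25 + 0 = 900 + 0 = 900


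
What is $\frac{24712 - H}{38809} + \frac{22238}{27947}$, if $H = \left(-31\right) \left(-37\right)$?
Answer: $\frac{1521605597}{1084595123} \approx 1.4029$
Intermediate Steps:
$H = 1147$
$\frac{24712 - H}{38809} + \frac{22238}{27947} = \frac{24712 - 1147}{38809} + \frac{22238}{27947} = \left(24712 - 1147\right) \frac{1}{38809} + 22238 \cdot \frac{1}{27947} = 23565 \cdot \frac{1}{38809} + \frac{22238}{27947} = \frac{23565}{38809} + \frac{22238}{27947} = \frac{1521605597}{1084595123}$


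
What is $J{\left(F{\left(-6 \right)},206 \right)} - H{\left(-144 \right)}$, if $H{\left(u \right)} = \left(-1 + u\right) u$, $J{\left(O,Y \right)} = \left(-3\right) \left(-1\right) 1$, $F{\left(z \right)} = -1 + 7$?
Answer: $-20877$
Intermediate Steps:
$F{\left(z \right)} = 6$
$J{\left(O,Y \right)} = 3$ ($J{\left(O,Y \right)} = 3 \cdot 1 = 3$)
$H{\left(u \right)} = u \left(-1 + u\right)$
$J{\left(F{\left(-6 \right)},206 \right)} - H{\left(-144 \right)} = 3 - - 144 \left(-1 - 144\right) = 3 - \left(-144\right) \left(-145\right) = 3 - 20880 = -20877$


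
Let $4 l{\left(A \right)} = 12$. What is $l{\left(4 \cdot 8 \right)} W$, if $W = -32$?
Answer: $-96$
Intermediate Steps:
$l{\left(A \right)} = 3$ ($l{\left(A \right)} = \frac{1}{4} \cdot 12 = 3$)
$l{\left(4 \cdot 8 \right)} W = 3 \left(-32\right) = -96$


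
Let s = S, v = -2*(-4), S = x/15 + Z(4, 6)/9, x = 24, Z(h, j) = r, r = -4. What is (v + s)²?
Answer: 169744/2025 ≈ 83.824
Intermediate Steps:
Z(h, j) = -4
S = 52/45 (S = 24/15 - 4/9 = 24*(1/15) - 4*⅑ = 8/5 - 4/9 = 52/45 ≈ 1.1556)
v = 8
s = 52/45 ≈ 1.1556
(v + s)² = (8 + 52/45)² = (412/45)² = 169744/2025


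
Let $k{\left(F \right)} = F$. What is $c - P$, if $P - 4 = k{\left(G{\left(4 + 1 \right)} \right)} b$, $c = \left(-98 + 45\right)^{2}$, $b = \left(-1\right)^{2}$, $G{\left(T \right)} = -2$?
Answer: $2807$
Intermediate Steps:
$b = 1$
$c = 2809$ ($c = \left(-53\right)^{2} = 2809$)
$P = 2$ ($P = 4 - 2 = 2$)
$c - P = 2809 - 2 = 2807$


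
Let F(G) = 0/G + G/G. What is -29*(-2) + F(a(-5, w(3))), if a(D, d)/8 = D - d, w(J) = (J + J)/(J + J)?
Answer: 59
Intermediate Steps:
w(J) = 1 (w(J) = (2*J)/((2*J)) = (2*J)*(1/(2*J)) = 1)
a(D, d) = -8*d + 8*D (a(D, d) = 8*(D - d) = -8*d + 8*D)
F(G) = 1 (F(G) = 0 + 1 = 1)
-29*(-2) + F(a(-5, w(3))) = -29*(-2) + 1 = 58 + 1 = 59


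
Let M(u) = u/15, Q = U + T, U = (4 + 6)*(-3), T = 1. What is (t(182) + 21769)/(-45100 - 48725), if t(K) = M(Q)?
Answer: -326506/1407375 ≈ -0.23200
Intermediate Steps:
U = -30 (U = 10*(-3) = -30)
Q = -29 (Q = -30 + 1 = -29)
M(u) = u/15 (M(u) = u*(1/15) = u/15)
t(K) = -29/15 (t(K) = (1/15)*(-29) = -29/15)
(t(182) + 21769)/(-45100 - 48725) = (-29/15 + 21769)/(-45100 - 48725) = (326506/15)/(-93825) = (326506/15)*(-1/93825) = -326506/1407375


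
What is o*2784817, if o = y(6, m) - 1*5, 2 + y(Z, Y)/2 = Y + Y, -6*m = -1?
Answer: -69620425/3 ≈ -2.3207e+7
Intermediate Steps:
m = 1/6 (m = -1/6*(-1) = 1/6 ≈ 0.16667)
y(Z, Y) = -4 + 4*Y (y(Z, Y) = -4 + 2*(Y + Y) = -4 + 2*(2*Y) = -4 + 4*Y)
o = -25/3 (o = (-4 + 4*(1/6)) - 1*5 = (-4 + 2/3) - 5 = -10/3 - 5 = -25/3 ≈ -8.3333)
o*2784817 = -25/3*2784817 = -69620425/3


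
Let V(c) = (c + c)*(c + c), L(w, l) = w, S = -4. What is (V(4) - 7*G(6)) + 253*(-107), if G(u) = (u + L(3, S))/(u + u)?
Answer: -108049/4 ≈ -27012.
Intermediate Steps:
V(c) = 4*c**2 (V(c) = (2*c)*(2*c) = 4*c**2)
G(u) = (3 + u)/(2*u) (G(u) = (u + 3)/(u + u) = (3 + u)/((2*u)) = (3 + u)*(1/(2*u)) = (3 + u)/(2*u))
(V(4) - 7*G(6)) + 253*(-107) = (4*4**2 - 7*(3 + 6)/(2*6)) + 253*(-107) = (4*16 - 7*9/(2*6)) - 27071 = (64 - 7*3/4) - 27071 = (64 - 21/4) - 27071 = 235/4 - 27071 = -108049/4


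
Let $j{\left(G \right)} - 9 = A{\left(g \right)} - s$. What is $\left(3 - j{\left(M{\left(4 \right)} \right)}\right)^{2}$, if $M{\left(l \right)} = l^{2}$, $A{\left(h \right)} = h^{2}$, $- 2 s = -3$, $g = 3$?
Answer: $\frac{729}{4} \approx 182.25$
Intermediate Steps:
$s = \frac{3}{2}$ ($s = \left(- \frac{1}{2}\right) \left(-3\right) = \frac{3}{2} \approx 1.5$)
$j{\left(G \right)} = \frac{33}{2}$ ($j{\left(G \right)} = 9 + \left(3^{2} - \frac{3}{2}\right) = 9 + \left(9 - \frac{3}{2}\right) = 9 + \frac{15}{2} = \frac{33}{2}$)
$\left(3 - j{\left(M{\left(4 \right)} \right)}\right)^{2} = \left(3 - \frac{33}{2}\right)^{2} = \left(- \frac{27}{2}\right)^{2} = \frac{729}{4}$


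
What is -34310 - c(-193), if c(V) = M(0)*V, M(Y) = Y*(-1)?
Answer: -34310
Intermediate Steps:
M(Y) = -Y
c(V) = 0 (c(V) = (-1*0)*V = 0*V = 0)
-34310 - c(-193) = -34310 - 1*0 = -34310 + 0 = -34310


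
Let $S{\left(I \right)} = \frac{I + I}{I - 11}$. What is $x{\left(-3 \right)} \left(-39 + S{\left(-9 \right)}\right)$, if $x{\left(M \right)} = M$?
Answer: $\frac{1143}{10} \approx 114.3$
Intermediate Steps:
$S{\left(I \right)} = \frac{2 I}{-11 + I}$
$x{\left(-3 \right)} \left(-39 + S{\left(-9 \right)}\right) = - 3 \left(-39 + 2 \left(-9\right) \frac{1}{-11 - 9}\right) = - 3 \left(-39 + 2 \left(-9\right) \frac{1}{-20}\right) = - 3 \left(-39 + 2 \left(-9\right) \left(- \frac{1}{20}\right)\right) = - 3 \left(-39 + \frac{9}{10}\right) = \left(-3\right) \left(- \frac{381}{10}\right) = \frac{1143}{10}$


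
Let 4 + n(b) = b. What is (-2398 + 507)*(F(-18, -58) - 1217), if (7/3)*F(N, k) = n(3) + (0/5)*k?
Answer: 16115102/7 ≈ 2.3022e+6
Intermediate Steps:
n(b) = -4 + b
F(N, k) = -3/7 (F(N, k) = 3*((-4 + 3) + (0/5)*k)/7 = 3*(-1 + (0*(1/5))*k)/7 = 3*(-1 + 0*k)/7 = 3*(-1 + 0)/7 = (3/7)*(-1) = -3/7)
(-2398 + 507)*(F(-18, -58) - 1217) = (-2398 + 507)*(-3/7 - 1217) = -1891*(-8522/7) = 16115102/7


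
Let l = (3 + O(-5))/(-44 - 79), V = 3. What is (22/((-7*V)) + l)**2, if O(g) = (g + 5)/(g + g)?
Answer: 851929/741321 ≈ 1.1492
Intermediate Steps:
O(g) = (5 + g)/(2*g) (O(g) = (5 + g)/((2*g)) = (5 + g)*(1/(2*g)) = (5 + g)/(2*g))
l = -1/41 (l = (3 + (1/2)*(5 - 5)/(-5))/(-44 - 79) = (3 + (1/2)*(-1/5)*0)/(-123) = (3 + 0)*(-1/123) = 3*(-1/123) = -1/41 ≈ -0.024390)
(22/((-7*V)) + l)**2 = (22/((-7*3)) - 1/41)**2 = (22/(-21) - 1/41)**2 = (22*(-1/21) - 1/41)**2 = (-22/21 - 1/41)**2 = (-923/861)**2 = 851929/741321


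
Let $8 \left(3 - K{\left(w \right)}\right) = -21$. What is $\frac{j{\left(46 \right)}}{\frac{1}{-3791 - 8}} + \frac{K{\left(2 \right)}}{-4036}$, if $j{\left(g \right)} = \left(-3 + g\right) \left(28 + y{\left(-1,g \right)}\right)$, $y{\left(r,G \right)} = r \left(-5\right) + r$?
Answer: $- \frac{168783066157}{32288} \approx -5.2274 \cdot 10^{6}$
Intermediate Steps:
$y{\left(r,G \right)} = - 4 r$ ($y{\left(r,G \right)} = - 5 r + r = - 4 r$)
$K{\left(w \right)} = \frac{45}{8}$ ($K{\left(w \right)} = 3 - - \frac{21}{8} = 3 + \frac{21}{8} = \frac{45}{8}$)
$j{\left(g \right)} = -96 + 32 g$ ($j{\left(g \right)} = \left(-3 + g\right) \left(28 - -4\right) = \left(-3 + g\right) \left(28 + 4\right) = \left(-3 + g\right) 32 = -96 + 32 g$)
$\frac{j{\left(46 \right)}}{\frac{1}{-3791 - 8}} + \frac{K{\left(2 \right)}}{-4036} = \frac{-96 + 32 \cdot 46}{\frac{1}{-3791 - 8}} + \frac{45}{8 \left(-4036\right)} = \frac{-96 + 1472}{\frac{1}{-3799}} + \frac{45}{8} \left(- \frac{1}{4036}\right) = \frac{1376}{- \frac{1}{3799}} - \frac{45}{32288} = 1376 \left(-3799\right) - \frac{45}{32288} = -5227424 - \frac{45}{32288} = - \frac{168783066157}{32288}$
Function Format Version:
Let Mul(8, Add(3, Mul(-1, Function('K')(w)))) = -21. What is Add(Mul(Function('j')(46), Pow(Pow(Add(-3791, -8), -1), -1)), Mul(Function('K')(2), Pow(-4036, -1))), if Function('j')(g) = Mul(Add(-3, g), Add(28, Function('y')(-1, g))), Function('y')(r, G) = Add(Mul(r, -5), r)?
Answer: Rational(-168783066157, 32288) ≈ -5.2274e+6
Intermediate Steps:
Function('y')(r, G) = Mul(-4, r) (Function('y')(r, G) = Add(Mul(-5, r), r) = Mul(-4, r))
Function('K')(w) = Rational(45, 8) (Function('K')(w) = Add(3, Mul(Rational(-1, 8), -21)) = Add(3, Rational(21, 8)) = Rational(45, 8))
Function('j')(g) = Add(-96, Mul(32, g)) (Function('j')(g) = Mul(Add(-3, g), Add(28, Mul(-4, -1))) = Mul(Add(-3, g), Add(28, 4)) = Mul(Add(-3, g), 32) = Add(-96, Mul(32, g)))
Add(Mul(Function('j')(46), Pow(Pow(Add(-3791, -8), -1), -1)), Mul(Function('K')(2), Pow(-4036, -1))) = Add(Mul(Add(-96, Mul(32, 46)), Pow(Pow(Add(-3791, -8), -1), -1)), Mul(Rational(45, 8), Pow(-4036, -1))) = Add(Mul(Add(-96, 1472), Pow(Pow(-3799, -1), -1)), Mul(Rational(45, 8), Rational(-1, 4036))) = Add(Mul(1376, Pow(Rational(-1, 3799), -1)), Rational(-45, 32288)) = Add(Mul(1376, -3799), Rational(-45, 32288)) = Add(-5227424, Rational(-45, 32288)) = Rational(-168783066157, 32288)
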